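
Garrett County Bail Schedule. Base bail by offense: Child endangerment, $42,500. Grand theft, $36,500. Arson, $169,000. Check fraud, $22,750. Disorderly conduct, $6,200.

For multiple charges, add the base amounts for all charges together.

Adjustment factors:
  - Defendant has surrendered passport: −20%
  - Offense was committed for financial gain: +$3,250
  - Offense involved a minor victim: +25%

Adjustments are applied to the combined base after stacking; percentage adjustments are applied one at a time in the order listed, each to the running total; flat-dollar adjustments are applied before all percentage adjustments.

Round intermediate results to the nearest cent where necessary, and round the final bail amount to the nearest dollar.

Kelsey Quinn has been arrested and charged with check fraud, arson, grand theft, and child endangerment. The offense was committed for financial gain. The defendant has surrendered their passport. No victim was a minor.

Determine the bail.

$219,200

Base amounts from the schedule: check fraud $22,750; arson $169,000; grand theft $36,500; child endangerment $42,500.
Stacking rule: sum of all bases. $22,750 + $169,000 + $36,500 + $42,500 = $270,750.
Offense was committed for financial gain (+$3,250 flat): $270,750 + $3,250 = $274,000.
Defendant has surrendered passport (−20%): $274,000 × 0.8 = $219,200.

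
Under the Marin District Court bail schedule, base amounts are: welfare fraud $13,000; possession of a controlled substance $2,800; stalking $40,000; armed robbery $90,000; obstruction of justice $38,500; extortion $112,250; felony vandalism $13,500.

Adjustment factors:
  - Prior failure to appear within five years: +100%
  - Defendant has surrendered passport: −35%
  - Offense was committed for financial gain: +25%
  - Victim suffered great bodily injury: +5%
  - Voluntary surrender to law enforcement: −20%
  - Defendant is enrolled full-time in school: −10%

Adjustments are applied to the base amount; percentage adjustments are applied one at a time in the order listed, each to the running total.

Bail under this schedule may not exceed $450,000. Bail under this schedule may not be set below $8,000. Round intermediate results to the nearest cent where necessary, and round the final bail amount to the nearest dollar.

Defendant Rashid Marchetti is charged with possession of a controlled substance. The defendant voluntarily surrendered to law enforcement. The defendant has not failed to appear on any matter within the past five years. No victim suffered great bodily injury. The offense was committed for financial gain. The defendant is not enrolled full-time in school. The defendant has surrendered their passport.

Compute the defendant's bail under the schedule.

Base amounts from the schedule: possession of a controlled substance $2,800.
Single charge. Combined base = $2,800.
Defendant has surrendered passport (−35%): $2,800 × 0.65 = $1,820.
Offense was committed for financial gain (+25%): $1,820 × 1.25 = $2,275.
Voluntary surrender to law enforcement (−20%): $2,275 × 0.8 = $1,820.
$1,820 is within the $450,000 maximum.
Result $1,820 is below the minimum of $8,000; bail is set at the minimum $8,000.

$8,000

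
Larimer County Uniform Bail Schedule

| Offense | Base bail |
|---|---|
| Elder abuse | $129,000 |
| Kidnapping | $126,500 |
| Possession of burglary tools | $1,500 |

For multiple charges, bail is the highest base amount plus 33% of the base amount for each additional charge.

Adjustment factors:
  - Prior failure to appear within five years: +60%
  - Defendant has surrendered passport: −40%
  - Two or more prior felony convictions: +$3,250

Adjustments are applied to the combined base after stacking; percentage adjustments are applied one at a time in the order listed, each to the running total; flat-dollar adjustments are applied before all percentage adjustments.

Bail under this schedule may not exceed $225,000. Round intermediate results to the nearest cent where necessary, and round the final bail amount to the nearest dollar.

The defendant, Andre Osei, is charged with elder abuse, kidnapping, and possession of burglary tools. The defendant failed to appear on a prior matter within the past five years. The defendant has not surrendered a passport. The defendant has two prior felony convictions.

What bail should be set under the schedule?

$225,000

Base amounts from the schedule: elder abuse $129,000; kidnapping $126,500; possession of burglary tools $1,500.
Stacking rule: highest base plus 33% of each additional charge. Highest is elder abuse at $129,000. Additional: $126,500 × 33% = $41,745; $1,500 × 33% = $495. Combined base = $129,000 + $42,240 = $171,240.
Two or more prior felony convictions (+$3,250 flat): $171,240 + $3,250 = $174,490.
Prior failure to appear within five years (+60%): $174,490 × 1.6 = $279,184.
Result $279,184 exceeds the maximum of $225,000; bail is capped at $225,000.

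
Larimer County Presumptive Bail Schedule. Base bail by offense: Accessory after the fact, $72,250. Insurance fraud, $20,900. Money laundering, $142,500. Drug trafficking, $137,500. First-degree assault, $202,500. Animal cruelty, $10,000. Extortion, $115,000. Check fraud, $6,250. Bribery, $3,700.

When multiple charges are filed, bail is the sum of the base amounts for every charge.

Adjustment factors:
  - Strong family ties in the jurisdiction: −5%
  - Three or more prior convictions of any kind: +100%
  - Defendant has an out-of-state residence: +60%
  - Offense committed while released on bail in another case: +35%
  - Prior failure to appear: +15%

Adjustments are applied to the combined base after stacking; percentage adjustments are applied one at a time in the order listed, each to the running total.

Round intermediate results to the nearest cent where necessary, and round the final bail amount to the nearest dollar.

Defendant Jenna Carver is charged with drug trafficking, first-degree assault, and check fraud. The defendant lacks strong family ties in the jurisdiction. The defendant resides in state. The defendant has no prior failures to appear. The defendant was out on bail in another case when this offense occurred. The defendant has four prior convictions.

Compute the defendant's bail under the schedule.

Base amounts from the schedule: drug trafficking $137,500; first-degree assault $202,500; check fraud $6,250.
Stacking rule: sum of all bases. $137,500 + $202,500 + $6,250 = $346,250.
Three or more prior convictions of any kind (+100%): $346,250 × 2 = $692,500.
Offense committed while released on bail in another case (+35%): $692,500 × 1.35 = $934,875.

$934,875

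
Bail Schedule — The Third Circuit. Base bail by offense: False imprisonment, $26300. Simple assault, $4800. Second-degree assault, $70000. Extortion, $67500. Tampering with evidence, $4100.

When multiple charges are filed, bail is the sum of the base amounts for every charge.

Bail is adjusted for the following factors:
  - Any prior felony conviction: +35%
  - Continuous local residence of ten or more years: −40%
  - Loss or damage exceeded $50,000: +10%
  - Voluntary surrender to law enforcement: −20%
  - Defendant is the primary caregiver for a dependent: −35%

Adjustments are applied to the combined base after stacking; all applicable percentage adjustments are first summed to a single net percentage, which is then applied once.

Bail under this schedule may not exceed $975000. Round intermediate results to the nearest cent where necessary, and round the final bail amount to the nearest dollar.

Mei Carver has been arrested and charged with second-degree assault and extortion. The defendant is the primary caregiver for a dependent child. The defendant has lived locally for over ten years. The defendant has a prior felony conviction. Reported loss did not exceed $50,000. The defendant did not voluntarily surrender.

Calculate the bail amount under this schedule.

$82500

Base amounts from the schedule: second-degree assault $70000; extortion $67500.
Stacking rule: sum of all bases. $70000 + $67500 = $137500.
Net percentage adjustment: +35% −40% −35% = −40%. $137500 × 0.6 = $82500.
$82500 is within the $975000 maximum.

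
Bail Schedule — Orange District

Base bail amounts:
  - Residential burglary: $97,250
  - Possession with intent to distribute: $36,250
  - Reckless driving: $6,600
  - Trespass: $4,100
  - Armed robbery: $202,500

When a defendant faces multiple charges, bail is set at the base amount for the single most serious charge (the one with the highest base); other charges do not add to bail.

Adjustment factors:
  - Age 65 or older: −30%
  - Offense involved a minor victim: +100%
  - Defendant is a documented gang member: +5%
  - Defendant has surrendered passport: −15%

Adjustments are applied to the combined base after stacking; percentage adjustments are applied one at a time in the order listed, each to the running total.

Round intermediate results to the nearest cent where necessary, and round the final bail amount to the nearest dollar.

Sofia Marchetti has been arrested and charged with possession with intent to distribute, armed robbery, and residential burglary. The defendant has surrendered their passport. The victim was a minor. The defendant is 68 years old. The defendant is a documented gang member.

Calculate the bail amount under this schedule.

$253,024

Base amounts from the schedule: possession with intent to distribute $36,250; armed robbery $202,500; residential burglary $97,250.
Stacking rule: use the highest base only. Highest is armed robbery at $202,500. Combined base = $202,500.
Age 65 or older (−30%): $202,500 × 0.7 = $141,750.
Offense involved a minor victim (+100%): $141,750 × 2 = $283,500.
Defendant is a documented gang member (+5%): $283,500 × 1.05 = $297,675.
Defendant has surrendered passport (−15%): $297,675 × 0.85 = $253,023.75.
Rounded to the nearest dollar: $253,024.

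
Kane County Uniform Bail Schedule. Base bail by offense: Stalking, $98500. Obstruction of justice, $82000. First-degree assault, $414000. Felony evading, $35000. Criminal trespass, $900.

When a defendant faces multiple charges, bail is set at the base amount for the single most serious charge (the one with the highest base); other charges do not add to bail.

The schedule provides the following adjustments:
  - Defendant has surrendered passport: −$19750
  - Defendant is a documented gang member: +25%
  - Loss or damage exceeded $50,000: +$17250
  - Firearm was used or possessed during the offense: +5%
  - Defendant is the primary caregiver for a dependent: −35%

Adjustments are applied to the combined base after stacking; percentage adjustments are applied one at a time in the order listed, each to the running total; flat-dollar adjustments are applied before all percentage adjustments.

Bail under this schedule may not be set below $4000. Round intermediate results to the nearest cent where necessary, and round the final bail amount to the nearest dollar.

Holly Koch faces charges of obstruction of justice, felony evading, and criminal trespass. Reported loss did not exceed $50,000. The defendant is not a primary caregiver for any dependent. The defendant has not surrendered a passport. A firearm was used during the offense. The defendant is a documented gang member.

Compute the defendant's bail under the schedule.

$107625

Base amounts from the schedule: obstruction of justice $82000; felony evading $35000; criminal trespass $900.
Stacking rule: use the highest base only. Highest is obstruction of justice at $82000. Combined base = $82000.
Defendant is a documented gang member (+25%): $82000 × 1.25 = $102500.
Firearm was used or possessed during the offense (+5%): $102500 × 1.05 = $107625.
$107625 is at or above the $4000 minimum.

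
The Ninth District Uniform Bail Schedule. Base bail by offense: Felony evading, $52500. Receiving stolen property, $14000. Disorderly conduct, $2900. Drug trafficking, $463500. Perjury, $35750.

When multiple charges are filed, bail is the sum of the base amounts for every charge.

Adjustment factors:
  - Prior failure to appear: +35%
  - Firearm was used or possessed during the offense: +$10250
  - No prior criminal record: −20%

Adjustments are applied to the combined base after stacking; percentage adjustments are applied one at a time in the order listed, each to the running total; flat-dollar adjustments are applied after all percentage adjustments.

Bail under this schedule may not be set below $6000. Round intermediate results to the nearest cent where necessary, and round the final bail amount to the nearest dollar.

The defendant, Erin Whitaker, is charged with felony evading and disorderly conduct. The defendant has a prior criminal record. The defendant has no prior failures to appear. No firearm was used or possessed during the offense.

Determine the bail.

Base amounts from the schedule: felony evading $52500; disorderly conduct $2900.
Stacking rule: sum of all bases. $52500 + $2900 = $55400.
No adjustment factors apply to this defendant.
$55400 is at or above the $6000 minimum.

$55400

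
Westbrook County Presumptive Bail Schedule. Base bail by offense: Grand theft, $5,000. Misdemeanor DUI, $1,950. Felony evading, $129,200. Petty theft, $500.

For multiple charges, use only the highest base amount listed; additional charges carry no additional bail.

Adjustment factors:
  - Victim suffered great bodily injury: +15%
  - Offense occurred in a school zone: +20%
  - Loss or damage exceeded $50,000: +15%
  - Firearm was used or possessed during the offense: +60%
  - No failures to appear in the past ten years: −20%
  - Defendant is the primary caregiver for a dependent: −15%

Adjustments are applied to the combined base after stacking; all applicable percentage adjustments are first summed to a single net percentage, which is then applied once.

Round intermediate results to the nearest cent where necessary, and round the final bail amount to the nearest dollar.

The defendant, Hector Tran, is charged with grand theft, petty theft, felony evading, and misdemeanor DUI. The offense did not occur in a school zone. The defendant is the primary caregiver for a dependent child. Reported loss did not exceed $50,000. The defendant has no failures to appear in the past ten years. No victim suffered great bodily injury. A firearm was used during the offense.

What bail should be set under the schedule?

Base amounts from the schedule: grand theft $5,000; petty theft $500; felony evading $129,200; misdemeanor DUI $1,950.
Stacking rule: use the highest base only. Highest is felony evading at $129,200. Combined base = $129,200.
Net percentage adjustment: +60% −20% −15% = +25%. $129,200 × 1.25 = $161,500.

$161,500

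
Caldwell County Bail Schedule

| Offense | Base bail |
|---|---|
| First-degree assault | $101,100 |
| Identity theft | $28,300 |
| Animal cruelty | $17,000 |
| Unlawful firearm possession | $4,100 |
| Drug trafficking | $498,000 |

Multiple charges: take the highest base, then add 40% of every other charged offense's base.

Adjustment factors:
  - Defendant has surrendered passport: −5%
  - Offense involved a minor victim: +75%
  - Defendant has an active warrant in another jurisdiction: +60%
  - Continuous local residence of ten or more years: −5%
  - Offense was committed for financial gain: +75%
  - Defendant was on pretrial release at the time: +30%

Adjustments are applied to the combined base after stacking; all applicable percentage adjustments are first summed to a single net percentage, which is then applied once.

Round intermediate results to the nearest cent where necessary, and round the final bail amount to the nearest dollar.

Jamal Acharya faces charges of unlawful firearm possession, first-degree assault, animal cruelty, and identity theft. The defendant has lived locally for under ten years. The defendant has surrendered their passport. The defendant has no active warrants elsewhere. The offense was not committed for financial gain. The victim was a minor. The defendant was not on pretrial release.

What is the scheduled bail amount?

Base amounts from the schedule: unlawful firearm possession $4,100; first-degree assault $101,100; animal cruelty $17,000; identity theft $28,300.
Stacking rule: highest base plus 40% of each additional charge. Highest is first-degree assault at $101,100. Additional: $4,100 × 40% = $1,640; $17,000 × 40% = $6,800; $28,300 × 40% = $11,320. Combined base = $101,100 + $19,760 = $120,860.
Net percentage adjustment: −5% +75% = +70%. $120,860 × 1.7 = $205,462.

$205,462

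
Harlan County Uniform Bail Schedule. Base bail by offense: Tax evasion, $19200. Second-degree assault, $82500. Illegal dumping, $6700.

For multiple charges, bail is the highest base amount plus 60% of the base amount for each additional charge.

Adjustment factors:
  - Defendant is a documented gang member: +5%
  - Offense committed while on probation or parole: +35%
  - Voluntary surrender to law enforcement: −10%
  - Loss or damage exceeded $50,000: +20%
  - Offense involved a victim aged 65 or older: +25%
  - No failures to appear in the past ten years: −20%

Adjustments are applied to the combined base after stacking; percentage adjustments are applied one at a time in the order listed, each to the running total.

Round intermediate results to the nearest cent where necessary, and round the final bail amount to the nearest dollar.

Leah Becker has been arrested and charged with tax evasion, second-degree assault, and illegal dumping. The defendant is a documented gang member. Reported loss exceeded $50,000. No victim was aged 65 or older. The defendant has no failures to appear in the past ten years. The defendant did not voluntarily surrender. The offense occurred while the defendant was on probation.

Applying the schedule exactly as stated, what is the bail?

$133413

Base amounts from the schedule: tax evasion $19200; second-degree assault $82500; illegal dumping $6700.
Stacking rule: highest base plus 60% of each additional charge. Highest is second-degree assault at $82500. Additional: $19200 × 60% = $11520; $6700 × 60% = $4020. Combined base = $82500 + $15540 = $98040.
Defendant is a documented gang member (+5%): $98040 × 1.05 = $102942.
Offense committed while on probation or parole (+35%): $102942 × 1.35 = $138971.70.
Loss or damage exceeded $50,000 (+20%): $138971.70 × 1.2 = $166766.04.
No failures to appear in the past ten years (−20%): $166766.04 × 0.8 = $133412.83.
Rounded to the nearest dollar: $133413.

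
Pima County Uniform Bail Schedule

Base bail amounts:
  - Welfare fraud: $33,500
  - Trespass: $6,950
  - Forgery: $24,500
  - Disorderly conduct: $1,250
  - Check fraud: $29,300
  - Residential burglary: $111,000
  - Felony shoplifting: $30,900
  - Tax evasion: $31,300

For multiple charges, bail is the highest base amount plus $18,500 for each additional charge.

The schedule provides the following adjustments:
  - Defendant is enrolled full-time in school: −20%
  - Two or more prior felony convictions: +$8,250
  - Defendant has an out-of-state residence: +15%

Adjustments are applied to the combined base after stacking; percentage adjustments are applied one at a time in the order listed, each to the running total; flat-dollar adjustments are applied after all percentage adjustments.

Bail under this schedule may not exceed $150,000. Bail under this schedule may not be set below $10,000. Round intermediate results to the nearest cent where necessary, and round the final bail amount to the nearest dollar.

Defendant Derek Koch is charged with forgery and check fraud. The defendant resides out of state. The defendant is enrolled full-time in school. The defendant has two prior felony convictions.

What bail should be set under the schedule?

Base amounts from the schedule: forgery $24,500; check fraud $29,300.
Stacking rule: highest base plus $18,500 per additional charge. Highest is check fraud at $29,300; 1 additional charge → +$18,500. Combined base = $47,800.
Defendant is enrolled full-time in school (−20%): $47,800 × 0.8 = $38,240.
Defendant has an out-of-state residence (+15%): $38,240 × 1.15 = $43,976.
Two or more prior felony convictions (+$8,250 flat): $43,976 + $8,250 = $52,226.
$52,226 is within the $150,000 maximum.
$52,226 is at or above the $10,000 minimum.

$52,226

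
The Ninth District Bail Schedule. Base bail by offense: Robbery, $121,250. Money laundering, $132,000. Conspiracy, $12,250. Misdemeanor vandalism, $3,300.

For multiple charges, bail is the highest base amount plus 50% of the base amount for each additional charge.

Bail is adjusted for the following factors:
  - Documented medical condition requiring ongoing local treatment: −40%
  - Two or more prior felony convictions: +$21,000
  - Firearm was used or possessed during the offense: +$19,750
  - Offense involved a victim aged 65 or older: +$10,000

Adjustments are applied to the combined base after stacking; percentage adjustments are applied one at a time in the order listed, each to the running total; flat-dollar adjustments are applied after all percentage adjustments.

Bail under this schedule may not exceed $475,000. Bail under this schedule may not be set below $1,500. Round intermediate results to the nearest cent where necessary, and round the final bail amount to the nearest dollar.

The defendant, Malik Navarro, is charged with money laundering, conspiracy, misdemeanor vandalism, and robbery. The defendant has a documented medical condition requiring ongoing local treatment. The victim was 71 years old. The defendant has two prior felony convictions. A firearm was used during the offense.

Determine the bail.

$170,990

Base amounts from the schedule: money laundering $132,000; conspiracy $12,250; misdemeanor vandalism $3,300; robbery $121,250.
Stacking rule: highest base plus 50% of each additional charge. Highest is money laundering at $132,000. Additional: $12,250 × 50% = $6,125; $3,300 × 50% = $1,650; $121,250 × 50% = $60,625. Combined base = $132,000 + $68,400 = $200,400.
Documented medical condition requiring ongoing local treatment (−40%): $200,400 × 0.6 = $120,240.
Two or more prior felony convictions (+$21,000 flat): $120,240 + $21,000 = $141,240.
Firearm was used or possessed during the offense (+$19,750 flat): $141,240 + $19,750 = $160,990.
Offense involved a victim aged 65 or older (+$10,000 flat): $160,990 + $10,000 = $170,990.
$170,990 is within the $475,000 maximum.
$170,990 is at or above the $1,500 minimum.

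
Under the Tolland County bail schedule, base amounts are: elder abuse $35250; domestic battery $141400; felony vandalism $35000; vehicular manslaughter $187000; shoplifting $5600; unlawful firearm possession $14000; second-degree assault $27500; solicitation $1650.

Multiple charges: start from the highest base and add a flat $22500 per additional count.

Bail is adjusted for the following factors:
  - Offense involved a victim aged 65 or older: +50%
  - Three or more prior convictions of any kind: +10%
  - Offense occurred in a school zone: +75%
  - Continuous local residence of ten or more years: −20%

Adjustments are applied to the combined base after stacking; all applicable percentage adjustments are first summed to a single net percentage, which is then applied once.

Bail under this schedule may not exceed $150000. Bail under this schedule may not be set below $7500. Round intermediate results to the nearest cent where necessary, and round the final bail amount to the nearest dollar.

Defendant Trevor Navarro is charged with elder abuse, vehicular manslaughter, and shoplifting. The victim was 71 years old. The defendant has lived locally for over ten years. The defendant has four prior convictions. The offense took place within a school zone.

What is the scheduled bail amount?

$150000

Base amounts from the schedule: elder abuse $35250; vehicular manslaughter $187000; shoplifting $5600.
Stacking rule: highest base plus $22500 per additional charge. Highest is vehicular manslaughter at $187000; 2 additional charges → +$45000. Combined base = $232000.
Net percentage adjustment: +50% +10% +75% −20% = +115%. $232000 × 2.15 = $498800.
Result $498800 exceeds the maximum of $150000; bail is capped at $150000.
$150000 is at or above the $7500 minimum.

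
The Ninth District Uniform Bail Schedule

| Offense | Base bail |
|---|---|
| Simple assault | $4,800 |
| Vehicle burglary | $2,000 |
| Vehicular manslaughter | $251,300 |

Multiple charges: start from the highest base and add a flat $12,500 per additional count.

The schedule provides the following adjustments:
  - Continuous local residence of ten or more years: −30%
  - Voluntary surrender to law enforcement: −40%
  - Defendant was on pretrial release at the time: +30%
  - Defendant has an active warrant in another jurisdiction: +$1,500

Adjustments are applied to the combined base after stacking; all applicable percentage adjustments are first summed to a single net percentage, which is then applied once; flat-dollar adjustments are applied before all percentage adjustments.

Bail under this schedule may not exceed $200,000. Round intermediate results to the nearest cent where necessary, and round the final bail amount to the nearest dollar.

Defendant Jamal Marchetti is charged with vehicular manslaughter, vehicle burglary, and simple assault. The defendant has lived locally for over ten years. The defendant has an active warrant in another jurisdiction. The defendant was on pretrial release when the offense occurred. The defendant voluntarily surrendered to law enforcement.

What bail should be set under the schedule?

$166,680

Base amounts from the schedule: vehicular manslaughter $251,300; vehicle burglary $2,000; simple assault $4,800.
Stacking rule: highest base plus $12,500 per additional charge. Highest is vehicular manslaughter at $251,300; 2 additional charges → +$25,000. Combined base = $276,300.
Defendant has an active warrant in another jurisdiction (+$1,500 flat): $276,300 + $1,500 = $277,800.
Net percentage adjustment: −30% −40% +30% = −40%. $277,800 × 0.6 = $166,680.
$166,680 is within the $200,000 maximum.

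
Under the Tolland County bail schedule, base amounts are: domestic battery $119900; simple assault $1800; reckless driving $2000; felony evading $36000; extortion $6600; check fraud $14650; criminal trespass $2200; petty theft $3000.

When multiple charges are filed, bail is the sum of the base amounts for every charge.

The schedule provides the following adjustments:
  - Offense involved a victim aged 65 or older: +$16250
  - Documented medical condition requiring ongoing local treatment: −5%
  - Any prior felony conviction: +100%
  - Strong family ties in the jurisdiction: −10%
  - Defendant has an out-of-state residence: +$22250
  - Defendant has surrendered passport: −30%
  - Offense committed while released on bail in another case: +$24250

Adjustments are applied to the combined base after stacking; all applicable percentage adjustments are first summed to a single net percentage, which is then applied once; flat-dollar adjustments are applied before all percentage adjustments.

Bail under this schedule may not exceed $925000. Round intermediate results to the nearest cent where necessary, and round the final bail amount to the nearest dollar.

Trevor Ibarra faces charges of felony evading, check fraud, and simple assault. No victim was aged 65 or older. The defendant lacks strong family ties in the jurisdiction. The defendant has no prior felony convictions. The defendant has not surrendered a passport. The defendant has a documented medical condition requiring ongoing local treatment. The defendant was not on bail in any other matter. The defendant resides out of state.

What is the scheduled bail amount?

Base amounts from the schedule: felony evading $36000; check fraud $14650; simple assault $1800.
Stacking rule: sum of all bases. $36000 + $14650 + $1800 = $52450.
Defendant has an out-of-state residence (+$22250 flat): $52450 + $22250 = $74700.
Documented medical condition requiring ongoing local treatment (−5%): $74700 × 0.95 = $70965.
$70965 is within the $925000 maximum.

$70965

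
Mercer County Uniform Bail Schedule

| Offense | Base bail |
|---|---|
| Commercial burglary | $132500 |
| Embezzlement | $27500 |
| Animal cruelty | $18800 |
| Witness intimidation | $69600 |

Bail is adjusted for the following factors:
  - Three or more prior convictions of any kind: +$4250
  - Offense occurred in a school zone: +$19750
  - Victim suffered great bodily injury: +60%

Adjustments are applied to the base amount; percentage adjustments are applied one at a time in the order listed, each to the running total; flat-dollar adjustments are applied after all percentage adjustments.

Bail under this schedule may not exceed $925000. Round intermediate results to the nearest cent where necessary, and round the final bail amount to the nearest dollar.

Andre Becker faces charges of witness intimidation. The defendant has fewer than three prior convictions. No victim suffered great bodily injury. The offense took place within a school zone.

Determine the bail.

$89350

Base amounts from the schedule: witness intimidation $69600.
Single charge. Combined base = $69600.
Offense occurred in a school zone (+$19750 flat): $69600 + $19750 = $89350.
$89350 is within the $925000 maximum.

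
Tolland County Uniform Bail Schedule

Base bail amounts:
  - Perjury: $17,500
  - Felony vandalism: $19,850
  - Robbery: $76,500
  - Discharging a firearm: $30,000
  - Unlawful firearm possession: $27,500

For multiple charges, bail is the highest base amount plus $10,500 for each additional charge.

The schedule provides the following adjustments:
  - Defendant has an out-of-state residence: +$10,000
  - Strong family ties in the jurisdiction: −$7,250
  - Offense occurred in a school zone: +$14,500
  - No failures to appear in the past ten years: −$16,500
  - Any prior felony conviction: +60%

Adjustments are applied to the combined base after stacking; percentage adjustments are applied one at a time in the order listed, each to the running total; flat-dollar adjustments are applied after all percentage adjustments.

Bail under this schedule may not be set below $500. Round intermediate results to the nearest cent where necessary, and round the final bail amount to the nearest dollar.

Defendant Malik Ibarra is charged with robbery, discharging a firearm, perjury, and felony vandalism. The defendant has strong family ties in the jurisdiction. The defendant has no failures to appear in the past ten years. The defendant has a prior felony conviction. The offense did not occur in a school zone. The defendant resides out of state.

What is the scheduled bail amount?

Base amounts from the schedule: robbery $76,500; discharging a firearm $30,000; perjury $17,500; felony vandalism $19,850.
Stacking rule: highest base plus $10,500 per additional charge. Highest is robbery at $76,500; 3 additional charges → +$31,500. Combined base = $108,000.
Any prior felony conviction (+60%): $108,000 × 1.6 = $172,800.
Defendant has an out-of-state residence (+$10,000 flat): $172,800 + $10,000 = $182,800.
Strong family ties in the jurisdiction (−$7,250 flat): $182,800 − $7,250 = $175,550.
No failures to appear in the past ten years (−$16,500 flat): $175,550 − $16,500 = $159,050.
$159,050 is at or above the $500 minimum.

$159,050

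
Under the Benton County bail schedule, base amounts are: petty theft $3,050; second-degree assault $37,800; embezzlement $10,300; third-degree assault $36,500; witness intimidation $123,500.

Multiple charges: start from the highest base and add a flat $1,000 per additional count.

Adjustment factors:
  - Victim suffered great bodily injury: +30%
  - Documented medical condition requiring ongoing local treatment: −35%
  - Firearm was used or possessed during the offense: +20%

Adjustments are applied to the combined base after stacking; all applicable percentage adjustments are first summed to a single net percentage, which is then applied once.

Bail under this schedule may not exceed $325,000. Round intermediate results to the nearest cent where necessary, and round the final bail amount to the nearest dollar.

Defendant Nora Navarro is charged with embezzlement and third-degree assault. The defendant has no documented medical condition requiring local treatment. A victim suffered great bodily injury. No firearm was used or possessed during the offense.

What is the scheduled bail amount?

$48,750

Base amounts from the schedule: embezzlement $10,300; third-degree assault $36,500.
Stacking rule: highest base plus $1,000 per additional charge. Highest is third-degree assault at $36,500; 1 additional charge → +$1,000. Combined base = $37,500.
Victim suffered great bodily injury (+30%): $37,500 × 1.3 = $48,750.
$48,750 is within the $325,000 maximum.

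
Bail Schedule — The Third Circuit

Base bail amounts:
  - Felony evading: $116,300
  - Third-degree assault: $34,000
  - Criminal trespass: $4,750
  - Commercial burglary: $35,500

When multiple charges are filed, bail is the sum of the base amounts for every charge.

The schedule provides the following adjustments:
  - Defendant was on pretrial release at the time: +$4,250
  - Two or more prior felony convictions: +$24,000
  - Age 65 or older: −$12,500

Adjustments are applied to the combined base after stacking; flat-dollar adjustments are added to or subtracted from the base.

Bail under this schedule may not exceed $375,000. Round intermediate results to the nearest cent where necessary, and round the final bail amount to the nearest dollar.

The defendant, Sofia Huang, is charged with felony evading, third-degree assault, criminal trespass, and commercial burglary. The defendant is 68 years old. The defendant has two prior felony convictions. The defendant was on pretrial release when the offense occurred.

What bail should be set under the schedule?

Base amounts from the schedule: felony evading $116,300; third-degree assault $34,000; criminal trespass $4,750; commercial burglary $35,500.
Stacking rule: sum of all bases. $116,300 + $34,000 + $4,750 + $35,500 = $190,550.
Defendant was on pretrial release at the time (+$4,250 flat): $190,550 + $4,250 = $194,800.
Two or more prior felony convictions (+$24,000 flat): $194,800 + $24,000 = $218,800.
Age 65 or older (−$12,500 flat): $218,800 − $12,500 = $206,300.
$206,300 is within the $375,000 maximum.

$206,300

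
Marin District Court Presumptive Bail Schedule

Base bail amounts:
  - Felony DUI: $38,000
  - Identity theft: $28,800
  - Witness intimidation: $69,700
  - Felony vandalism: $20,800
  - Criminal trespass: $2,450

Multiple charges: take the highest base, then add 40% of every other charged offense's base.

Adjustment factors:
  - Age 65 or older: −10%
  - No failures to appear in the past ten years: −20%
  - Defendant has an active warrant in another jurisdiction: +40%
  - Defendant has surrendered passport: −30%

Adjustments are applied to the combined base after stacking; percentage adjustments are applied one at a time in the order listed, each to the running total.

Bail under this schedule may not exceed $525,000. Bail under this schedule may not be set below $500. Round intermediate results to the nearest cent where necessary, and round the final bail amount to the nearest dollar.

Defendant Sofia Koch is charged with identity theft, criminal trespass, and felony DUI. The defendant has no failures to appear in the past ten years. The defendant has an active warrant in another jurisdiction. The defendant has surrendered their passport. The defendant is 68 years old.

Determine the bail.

$35,633

Base amounts from the schedule: identity theft $28,800; criminal trespass $2,450; felony DUI $38,000.
Stacking rule: highest base plus 40% of each additional charge. Highest is felony DUI at $38,000. Additional: $28,800 × 40% = $11,520; $2,450 × 40% = $980. Combined base = $38,000 + $12,500 = $50,500.
Age 65 or older (−10%): $50,500 × 0.9 = $45,450.
No failures to appear in the past ten years (−20%): $45,450 × 0.8 = $36,360.
Defendant has an active warrant in another jurisdiction (+40%): $36,360 × 1.4 = $50,904.
Defendant has surrendered passport (−30%): $50,904 × 0.7 = $35,632.80.
$35,632.80 is within the $525,000 maximum.
$35,632.80 is at or above the $500 minimum.
Rounded to the nearest dollar: $35,633.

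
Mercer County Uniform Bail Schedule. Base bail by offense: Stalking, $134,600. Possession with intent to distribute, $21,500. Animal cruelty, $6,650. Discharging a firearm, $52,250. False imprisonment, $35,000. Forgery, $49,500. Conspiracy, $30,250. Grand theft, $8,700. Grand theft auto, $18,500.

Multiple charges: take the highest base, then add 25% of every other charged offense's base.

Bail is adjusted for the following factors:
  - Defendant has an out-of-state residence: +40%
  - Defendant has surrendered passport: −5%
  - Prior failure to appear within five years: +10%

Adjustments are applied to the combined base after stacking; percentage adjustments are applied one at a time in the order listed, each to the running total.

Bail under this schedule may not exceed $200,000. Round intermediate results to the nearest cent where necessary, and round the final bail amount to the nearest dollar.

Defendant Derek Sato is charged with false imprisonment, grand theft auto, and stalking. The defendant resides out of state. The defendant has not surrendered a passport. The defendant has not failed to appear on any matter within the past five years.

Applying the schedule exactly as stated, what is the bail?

Base amounts from the schedule: false imprisonment $35,000; grand theft auto $18,500; stalking $134,600.
Stacking rule: highest base plus 25% of each additional charge. Highest is stalking at $134,600. Additional: $35,000 × 25% = $8,750; $18,500 × 25% = $4,625. Combined base = $134,600 + $13,375 = $147,975.
Defendant has an out-of-state residence (+40%): $147,975 × 1.4 = $207,165.
Result $207,165 exceeds the maximum of $200,000; bail is capped at $200,000.

$200,000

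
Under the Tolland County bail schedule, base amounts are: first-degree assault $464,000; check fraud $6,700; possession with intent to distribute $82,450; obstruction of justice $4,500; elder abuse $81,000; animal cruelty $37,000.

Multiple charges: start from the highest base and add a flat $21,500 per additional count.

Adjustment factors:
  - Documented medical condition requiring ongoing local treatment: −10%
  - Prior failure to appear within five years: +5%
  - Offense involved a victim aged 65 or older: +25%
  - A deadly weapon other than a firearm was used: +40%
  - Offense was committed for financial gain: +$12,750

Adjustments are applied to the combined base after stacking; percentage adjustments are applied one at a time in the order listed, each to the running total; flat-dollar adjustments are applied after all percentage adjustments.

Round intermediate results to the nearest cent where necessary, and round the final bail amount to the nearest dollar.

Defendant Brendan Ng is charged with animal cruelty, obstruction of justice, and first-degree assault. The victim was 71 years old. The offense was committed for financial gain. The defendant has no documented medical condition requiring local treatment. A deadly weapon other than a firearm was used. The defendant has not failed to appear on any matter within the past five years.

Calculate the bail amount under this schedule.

$900,000

Base amounts from the schedule: animal cruelty $37,000; obstruction of justice $4,500; first-degree assault $464,000.
Stacking rule: highest base plus $21,500 per additional charge. Highest is first-degree assault at $464,000; 2 additional charges → +$43,000. Combined base = $507,000.
Offense involved a victim aged 65 or older (+25%): $507,000 × 1.25 = $633,750.
A deadly weapon other than a firearm was used (+40%): $633,750 × 1.4 = $887,250.
Offense was committed for financial gain (+$12,750 flat): $887,250 + $12,750 = $900,000.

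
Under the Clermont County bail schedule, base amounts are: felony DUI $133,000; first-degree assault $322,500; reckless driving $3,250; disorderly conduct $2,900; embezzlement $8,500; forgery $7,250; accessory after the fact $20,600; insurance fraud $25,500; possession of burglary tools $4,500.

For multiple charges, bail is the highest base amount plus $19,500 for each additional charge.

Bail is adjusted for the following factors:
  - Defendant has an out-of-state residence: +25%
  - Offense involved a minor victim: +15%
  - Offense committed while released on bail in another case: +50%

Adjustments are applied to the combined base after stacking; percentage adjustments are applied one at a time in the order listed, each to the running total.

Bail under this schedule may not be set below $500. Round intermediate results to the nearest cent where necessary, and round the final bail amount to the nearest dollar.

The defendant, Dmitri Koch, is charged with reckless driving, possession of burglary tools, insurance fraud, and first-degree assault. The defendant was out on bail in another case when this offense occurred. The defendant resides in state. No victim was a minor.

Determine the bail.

$571,500

Base amounts from the schedule: reckless driving $3,250; possession of burglary tools $4,500; insurance fraud $25,500; first-degree assault $322,500.
Stacking rule: highest base plus $19,500 per additional charge. Highest is first-degree assault at $322,500; 3 additional charges → +$58,500. Combined base = $381,000.
Offense committed while released on bail in another case (+50%): $381,000 × 1.5 = $571,500.
$571,500 is at or above the $500 minimum.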